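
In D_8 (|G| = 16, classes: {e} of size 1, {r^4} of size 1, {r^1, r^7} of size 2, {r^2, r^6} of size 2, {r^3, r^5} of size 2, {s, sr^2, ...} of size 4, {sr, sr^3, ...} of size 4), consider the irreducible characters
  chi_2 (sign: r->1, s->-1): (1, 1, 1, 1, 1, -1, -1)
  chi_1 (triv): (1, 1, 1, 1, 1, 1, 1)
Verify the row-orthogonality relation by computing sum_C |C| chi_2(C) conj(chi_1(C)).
Sum = 0; so <chi_2, chi_1> = 0 (distinct irreducibles are orthogonal).

Reasoning: Compute term by term over conjugacy classes (|C| * chi_2(C) * conj(chi_1(C))):
  1*(1)*conj(1) + 1*(1)*conj(1) + 2*(1)*conj(1) + 2*(1)*conj(1) + 2*(1)*conj(1) + 4*(-1)*conj(1) + 4*(-1)*conj(1)
  = (1) + (1) + (2) + (2) + (2) + (-4) + (-4)
  = 0.
Dividing by |G| = 16 gives 0/16 = 0, matching the row-orthogonality relation <chi_2, chi_1> = [chi_2 = chi_1].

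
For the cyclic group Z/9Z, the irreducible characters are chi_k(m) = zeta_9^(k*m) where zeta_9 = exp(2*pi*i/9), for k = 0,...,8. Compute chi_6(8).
chi_6(8) = zeta_9^48 = exp(2*I*pi/3)

Derivation: chi_6(8) = zeta_9^(6*8) = zeta_9^48. Since zeta_9^9 = 1, this equals zeta_9^3 = exp(2*pi*i*3/9) = exp(2*I*pi/3).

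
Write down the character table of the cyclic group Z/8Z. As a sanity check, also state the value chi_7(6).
Character table of Z/8Z (irreps indexed chi_0,...,chi_7 with chi_k(m) = zeta_8^(k*m), zeta_8 = exp(2*pi*i/8)):
  irrep \ class  {0} (size 1)  {1} (size 1)    {2} (size 1)  {3} (size 1)    {4} (size 1)  {5} (size 1)    {6} (size 1)  {7} (size 1)  
  chi_0          1             1               1             1               1             1               1             1             
  chi_1          1             exp(I*pi/4)     I             exp(3*I*pi/4)   -1            exp(-3*I*pi/4)  -I            exp(-I*pi/4)  
  chi_2          1             I               -1            -I              1             I               -1            -I            
  chi_3          1             exp(3*I*pi/4)   -I            exp(I*pi/4)     -1            exp(-I*pi/4)    I             exp(-3*I*pi/4)
  chi_4          1             -1              1             -1              1             -1              1             -1            
  chi_5          1             exp(-3*I*pi/4)  I             exp(-I*pi/4)    -1            exp(I*pi/4)     -I            exp(3*I*pi/4) 
  chi_6          1             -I              -1            I               1             -I              -1            I             
  chi_7          1             exp(-I*pi/4)    -I            exp(-3*I*pi/4)  -1            exp(3*I*pi/4)   I             exp(I*pi/4)   

Spot check: chi_7(6) = zeta_8^(7*6) = zeta_8^42 = I.

Why: Z/8Z is abelian, so all 8 irreducible complex representations are 1-dimensional. They are given by chi_k(m) = zeta_8^(k*m) for k = 0,...,7. Row orthogonality: sum_m chi_k(m) conj(chi_l(m)) = 8 * [k = l].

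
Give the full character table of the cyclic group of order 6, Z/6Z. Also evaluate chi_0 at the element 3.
Character table of Z/6Z (irreps indexed chi_0,...,chi_5 with chi_k(m) = zeta_6^(k*m), zeta_6 = exp(2*pi*i/6)):
  irrep \ class  {0} (size 1)  {1} (size 1)    {2} (size 1)    {3} (size 1)  {4} (size 1)    {5} (size 1)  
  chi_0          1             1               1               1             1               1             
  chi_1          1             exp(I*pi/3)     exp(2*I*pi/3)   -1            exp(-2*I*pi/3)  exp(-I*pi/3)  
  chi_2          1             exp(2*I*pi/3)   exp(-2*I*pi/3)  1             exp(2*I*pi/3)   exp(-2*I*pi/3)
  chi_3          1             -1              1               -1            1               -1            
  chi_4          1             exp(-2*I*pi/3)  exp(2*I*pi/3)   1             exp(-2*I*pi/3)  exp(2*I*pi/3) 
  chi_5          1             exp(-I*pi/3)    exp(-2*I*pi/3)  -1            exp(2*I*pi/3)   exp(I*pi/3)   

Spot check: chi_0(3) = zeta_6^(0*3) = zeta_6^0 = 1.

Explanation: Z/6Z is abelian, so all 6 irreducible complex representations are 1-dimensional. They are given by chi_k(m) = zeta_6^(k*m) for k = 0,...,5. Row orthogonality: sum_m chi_k(m) conj(chi_l(m)) = 6 * [k = l].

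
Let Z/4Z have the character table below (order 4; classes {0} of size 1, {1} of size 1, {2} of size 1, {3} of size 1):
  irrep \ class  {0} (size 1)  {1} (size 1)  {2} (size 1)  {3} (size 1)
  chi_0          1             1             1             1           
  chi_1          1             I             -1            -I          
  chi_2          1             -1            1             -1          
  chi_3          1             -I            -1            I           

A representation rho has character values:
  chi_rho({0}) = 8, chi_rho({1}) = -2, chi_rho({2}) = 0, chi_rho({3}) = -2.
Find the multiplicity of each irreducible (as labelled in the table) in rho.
Multiplicities: chi_0: 1, chi_1: 2, chi_2: 3, chi_3: 2.

Solution. Use <chi_rho, chi> = (1/|G|) sum_C |C| * chi_rho(C) * conj(chi(C)) with |G| = 4 for each irreducible chi in the table:
  <chi_rho, chi_0> = (1/4)[1*(8)*conj(1) + 1*(-2)*conj(1) + 1*(0)*conj(1) + 1*(-2)*conj(1)]
      = (1/4)[(8) + (-2) + (0) + (-2)] = 4/4 = 1
  <chi_rho, chi_1> = (1/4)[1*(8)*conj(1) + 1*(-2)*conj(I) + 1*(0)*conj(-1) + 1*(-2)*conj(-I)]
      = (1/4)[(8) + (2*I) + (0) + (-2*I)] = 8/4 = 2
  <chi_rho, chi_2> = (1/4)[1*(8)*conj(1) + 1*(-2)*conj(-1) + 1*(0)*conj(1) + 1*(-2)*conj(-1)]
      = (1/4)[(8) + (2) + (0) + (2)] = 12/4 = 3
  <chi_rho, chi_3> = (1/4)[1*(8)*conj(1) + 1*(-2)*conj(-I) + 1*(0)*conj(-1) + 1*(-2)*conj(I)]
      = (1/4)[(8) + (-2*I) + (0) + (2*I)] = 8/4 = 2
(Exp terms are combined using exp(i*s)*conj(exp(i*t)) = exp(i*(s-t)), and sums of them are collapsed using the identity that for every m > 1 the m distinct m-th roots of unity sum to 0, e.g. 1 + exp(2*I*pi/3) + exp(-2*I*pi/3) = 0.)
Dimension check: dim(rho) = sum (mult * dim) = 1*1 + 2*1 + 3*1 + 2*1 = 8 = chi_rho(e) = 8.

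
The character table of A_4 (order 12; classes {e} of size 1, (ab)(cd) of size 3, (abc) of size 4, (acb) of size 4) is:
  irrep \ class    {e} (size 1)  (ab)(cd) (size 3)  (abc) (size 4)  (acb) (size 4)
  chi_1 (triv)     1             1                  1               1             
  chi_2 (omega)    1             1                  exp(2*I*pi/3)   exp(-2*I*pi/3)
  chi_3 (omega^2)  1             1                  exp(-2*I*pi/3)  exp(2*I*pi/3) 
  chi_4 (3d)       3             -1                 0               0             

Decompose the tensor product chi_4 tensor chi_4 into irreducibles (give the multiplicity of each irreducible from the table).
chi_4 tensor chi_4 = chi_1 + chi_2 + chi_3 + 2*chi_4 (all other irreducibles have multiplicity 0).

Why: The character of a tensor product is the pointwise product (chi_4 * chi_4)(C) = chi_4(C) * chi_4(C):
  {e}: (3)*(3), (ab)(cd): (-1)*(-1), (abc): (0)*(0), (acb): (0)*(0)
so (chi_4 * chi_4) takes values
  {e} -> 9, (ab)(cd) -> 1, (abc) -> 0, (acb) -> 0.
Now take the inner product of this character with each irreducible chi from the table, <chi_4*chi_4, chi> = (1/12) sum_C |C| (chi_4*chi_4)(C) conj(chi(C)):
  <chi_4*chi_4, chi_1> = (1/12)[1*(9)*conj(1) + 3*(1)*conj(1) + 4*(0)*conj(1) + 4*(0)*conj(1)]
      = (1/12)[(9) + (3) + (0) + (0)] = 12/12 = 1
  <chi_4*chi_4, chi_2> = (1/12)[1*(9)*conj(1) + 3*(1)*conj(1) + 4*(0)*conj(exp(2*I*pi/3)) + 4*(0)*conj(exp(-2*I*pi/3))]
      = (1/12)[(9) + (3) + (0) + (0)] = 12/12 = 1
  <chi_4*chi_4, chi_3> = (1/12)[1*(9)*conj(1) + 3*(1)*conj(1) + 4*(0)*conj(exp(-2*I*pi/3)) + 4*(0)*conj(exp(2*I*pi/3))]
      = (1/12)[(9) + (3) + (0) + (0)] = 12/12 = 1
  <chi_4*chi_4, chi_4> = (1/12)[1*(9)*conj(3) + 3*(1)*conj(-1) + 4*(0)*conj(0) + 4*(0)*conj(0)]
      = (1/12)[(27) + (-3) + (0) + (0)] = 24/12 = 2
(Exp terms are combined using exp(i*s)*conj(exp(i*t)) = exp(i*(s-t)), and sums of them are collapsed using the identity that for every m > 1 the m distinct m-th roots of unity sum to 0, e.g. 1 + exp(2*I*pi/3) + exp(-2*I*pi/3) = 0.)
Hence the multiplicities are chi_1: 1, chi_2: 1, chi_3: 1, chi_4: 2. Dimension check: dim(chi_4)*dim(chi_4) = 3*3 = 9 and sum (mult * dim) = 1*1 + 1*1 + 1*1 + 2*3 = 9.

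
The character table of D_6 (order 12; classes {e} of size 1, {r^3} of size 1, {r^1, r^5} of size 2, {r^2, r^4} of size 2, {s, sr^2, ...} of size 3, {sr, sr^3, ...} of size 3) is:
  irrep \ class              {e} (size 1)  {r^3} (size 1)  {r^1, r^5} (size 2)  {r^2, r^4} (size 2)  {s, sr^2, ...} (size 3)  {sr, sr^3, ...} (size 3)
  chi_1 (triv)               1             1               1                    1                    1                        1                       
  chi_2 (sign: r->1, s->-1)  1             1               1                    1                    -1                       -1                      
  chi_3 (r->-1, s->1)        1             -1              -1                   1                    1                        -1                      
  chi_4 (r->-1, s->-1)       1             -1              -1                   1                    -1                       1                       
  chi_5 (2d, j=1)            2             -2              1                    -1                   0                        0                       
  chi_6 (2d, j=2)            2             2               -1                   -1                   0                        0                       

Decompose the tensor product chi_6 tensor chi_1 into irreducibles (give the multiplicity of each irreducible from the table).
chi_6 tensor chi_1 = chi_6 (all other irreducibles have multiplicity 0).

Explanation: The character of a tensor product is the pointwise product (chi_6 * chi_1)(C) = chi_6(C) * chi_1(C):
  {e}: (2)*(1), {r^3}: (2)*(1), {r^1, r^5}: (-1)*(1), {r^2, r^4}: (-1)*(1), {s, sr^2, ...}: (0)*(1), {sr, sr^3, ...}: (0)*(1)
so (chi_6 * chi_1) takes values
  {e} -> 2, {r^3} -> 2, {r^1, r^5} -> -1, {r^2, r^4} -> -1, {s, sr^2, ...} -> 0, {sr, sr^3, ...} -> 0.
Now take the inner product of this character with each irreducible chi from the table, <chi_6*chi_1, chi> = (1/12) sum_C |C| (chi_6*chi_1)(C) conj(chi(C)):
  <chi_6*chi_1, chi_1> = (1/12)[1*(2)*conj(1) + 1*(2)*conj(1) + 2*(-1)*conj(1) + 2*(-1)*conj(1) + 3*(0)*conj(1) + 3*(0)*conj(1)]
      = (1/12)[(2) + (2) + (-2) + (-2) + (0) + (0)] = 0/12 = 0
  <chi_6*chi_1, chi_2> = (1/12)[1*(2)*conj(1) + 1*(2)*conj(1) + 2*(-1)*conj(1) + 2*(-1)*conj(1) + 3*(0)*conj(-1) + 3*(0)*conj(-1)]
      = (1/12)[(2) + (2) + (-2) + (-2) + (0) + (0)] = 0/12 = 0
  <chi_6*chi_1, chi_3> = (1/12)[1*(2)*conj(1) + 1*(2)*conj(-1) + 2*(-1)*conj(-1) + 2*(-1)*conj(1) + 3*(0)*conj(1) + 3*(0)*conj(-1)]
      = (1/12)[(2) + (-2) + (2) + (-2) + (0) + (0)] = 0/12 = 0
  <chi_6*chi_1, chi_4> = (1/12)[1*(2)*conj(1) + 1*(2)*conj(-1) + 2*(-1)*conj(-1) + 2*(-1)*conj(1) + 3*(0)*conj(-1) + 3*(0)*conj(1)]
      = (1/12)[(2) + (-2) + (2) + (-2) + (0) + (0)] = 0/12 = 0
  <chi_6*chi_1, chi_5> = (1/12)[1*(2)*conj(2) + 1*(2)*conj(-2) + 2*(-1)*conj(1) + 2*(-1)*conj(-1) + 3*(0)*conj(0) + 3*(0)*conj(0)]
      = (1/12)[(4) + (-4) + (-2) + (2) + (0) + (0)] = 0/12 = 0
  <chi_6*chi_1, chi_6> = (1/12)[1*(2)*conj(2) + 1*(2)*conj(2) + 2*(-1)*conj(-1) + 2*(-1)*conj(-1) + 3*(0)*conj(0) + 3*(0)*conj(0)]
      = (1/12)[(4) + (4) + (2) + (2) + (0) + (0)] = 12/12 = 1
Hence the multiplicities are chi_6: 1. Dimension check: dim(chi_6)*dim(chi_1) = 2*1 = 2 and sum (mult * dim) = 1*2 = 2.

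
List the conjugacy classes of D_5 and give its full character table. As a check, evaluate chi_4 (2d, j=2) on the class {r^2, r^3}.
Conjugacy classes: {e} of size 1, {r^1, r^4} of size 2, {r^2, r^3} of size 2, {s, sr, ..., sr^4} of size 5.
Character table:
  irrep \ class              {e} (size 1)  {r^1, r^4} (size 2)  {r^2, r^3} (size 2)  {s, sr, ..., sr^4} (size 5)
  chi_1 (triv)               1             1                    1                    1                          
  chi_2 (sign: r->1, s->-1)  1             1                    1                    -1                         
  chi_3 (2d, j=1)            2             -1/2 + sqrt(5)/2     -sqrt(5)/2 - 1/2     0                          
  chi_4 (2d, j=2)            2             -sqrt(5)/2 - 1/2     -1/2 + sqrt(5)/2     0                          

Spot check: chi_4 (2d, j=2) on {r^2, r^3} = -1/2 + sqrt(5)/2.

Argument: D_5 has order 2*5 = 10 with 4 conjugacy classes, hence 4 irreducibles. Sum of squared dims 1 + 1 + 4 + 4 = 10 = |G|. Linear characters come from the abelianisation; the 2-dimensional irreps have character r^k -> 2*cos(2*pi*j*k/5), reflections -> 0.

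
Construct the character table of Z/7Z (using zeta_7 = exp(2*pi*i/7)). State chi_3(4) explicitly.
Character table of Z/7Z (irreps indexed chi_0,...,chi_6 with chi_k(m) = zeta_7^(k*m), zeta_7 = exp(2*pi*i/7)):
  irrep \ class  {0} (size 1)  {1} (size 1)    {2} (size 1)    {3} (size 1)    {4} (size 1)    {5} (size 1)    {6} (size 1)  
  chi_0          1             1               1               1               1               1               1             
  chi_1          1             exp(2*I*pi/7)   exp(4*I*pi/7)   exp(6*I*pi/7)   exp(-6*I*pi/7)  exp(-4*I*pi/7)  exp(-2*I*pi/7)
  chi_2          1             exp(4*I*pi/7)   exp(-6*I*pi/7)  exp(-2*I*pi/7)  exp(2*I*pi/7)   exp(6*I*pi/7)   exp(-4*I*pi/7)
  chi_3          1             exp(6*I*pi/7)   exp(-2*I*pi/7)  exp(4*I*pi/7)   exp(-4*I*pi/7)  exp(2*I*pi/7)   exp(-6*I*pi/7)
  chi_4          1             exp(-6*I*pi/7)  exp(2*I*pi/7)   exp(-4*I*pi/7)  exp(4*I*pi/7)   exp(-2*I*pi/7)  exp(6*I*pi/7) 
  chi_5          1             exp(-4*I*pi/7)  exp(6*I*pi/7)   exp(2*I*pi/7)   exp(-2*I*pi/7)  exp(-6*I*pi/7)  exp(4*I*pi/7) 
  chi_6          1             exp(-2*I*pi/7)  exp(-4*I*pi/7)  exp(-6*I*pi/7)  exp(6*I*pi/7)   exp(4*I*pi/7)   exp(2*I*pi/7) 

Spot check: chi_3(4) = zeta_7^(3*4) = zeta_7^12 = exp(-4*I*pi/7).

Solution. Z/7Z is abelian, so all 7 irreducible complex representations are 1-dimensional. They are given by chi_k(m) = zeta_7^(k*m) for k = 0,...,6. Row orthogonality: sum_m chi_k(m) conj(chi_l(m)) = 7 * [k = l].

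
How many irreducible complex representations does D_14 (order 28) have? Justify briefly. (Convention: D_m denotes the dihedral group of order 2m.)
10

Details: The number of irreducible complex representations of a finite group equals its number of conjugacy classes. D_14 has 10 conjugacy classes (n/2 + 3 for n even), so D_14 (order 28) has exactly 10 irreducible complex representations.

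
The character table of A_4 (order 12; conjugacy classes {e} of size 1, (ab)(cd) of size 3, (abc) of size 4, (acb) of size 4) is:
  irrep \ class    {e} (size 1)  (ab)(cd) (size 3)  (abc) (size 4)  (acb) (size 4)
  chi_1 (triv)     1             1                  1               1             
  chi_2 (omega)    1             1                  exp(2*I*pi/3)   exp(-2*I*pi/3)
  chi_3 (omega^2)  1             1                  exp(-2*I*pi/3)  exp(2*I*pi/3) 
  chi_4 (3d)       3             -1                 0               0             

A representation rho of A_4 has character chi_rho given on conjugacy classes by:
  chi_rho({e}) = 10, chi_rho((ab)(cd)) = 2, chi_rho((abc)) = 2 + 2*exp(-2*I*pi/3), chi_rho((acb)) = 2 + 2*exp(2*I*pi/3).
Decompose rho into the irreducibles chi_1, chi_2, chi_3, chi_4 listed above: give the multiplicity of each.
Multiplicities: chi_1: 2, chi_2: 0, chi_3: 2, chi_4: 2.

Argument: Use <chi_rho, chi> = (1/|G|) sum_C |C| * chi_rho(C) * conj(chi(C)) with |G| = 12 for each irreducible chi in the table:
  <chi_rho, chi_1> = (1/12)[1*(10)*conj(1) + 3*(2)*conj(1) + 4*(2 + 2*exp(-2*I*pi/3))*conj(1) + 4*(2 + 2*exp(2*I*pi/3))*conj(1)]
      = (1/12)[(10) + (6) + (8 + 8*exp(-2*I*pi/3)) + (8 + 8*exp(2*I*pi/3))] = 24/12 = 2
  <chi_rho, chi_2> = (1/12)[1*(10)*conj(1) + 3*(2)*conj(1) + 4*(2 + 2*exp(-2*I*pi/3))*conj(exp(2*I*pi/3)) + 4*(2 + 2*exp(2*I*pi/3))*conj(exp(-2*I*pi/3))]
      = (1/12)[(10) + (6) + (-8) + (-8)] = 0/12 = 0
  <chi_rho, chi_3> = (1/12)[1*(10)*conj(1) + 3*(2)*conj(1) + 4*(2 + 2*exp(-2*I*pi/3))*conj(exp(-2*I*pi/3)) + 4*(2 + 2*exp(2*I*pi/3))*conj(exp(2*I*pi/3))]
      = (1/12)[(10) + (6) + (8 + 8*exp(2*I*pi/3)) + (8 + 8*exp(-2*I*pi/3))] = 24/12 = 2
  <chi_rho, chi_4> = (1/12)[1*(10)*conj(3) + 3*(2)*conj(-1) + 4*(2 + 2*exp(-2*I*pi/3))*conj(0) + 4*(2 + 2*exp(2*I*pi/3))*conj(0)]
      = (1/12)[(30) + (-6) + (0) + (0)] = 24/12 = 2
(Exp terms are combined using exp(i*s)*conj(exp(i*t)) = exp(i*(s-t)), and sums of them are collapsed using the identity that for every m > 1 the m distinct m-th roots of unity sum to 0, e.g. 1 + exp(2*I*pi/3) + exp(-2*I*pi/3) = 0.)
Dimension check: dim(rho) = sum (mult * dim) = 2*1 + 0*1 + 2*1 + 2*3 = 10 = chi_rho(e) = 10.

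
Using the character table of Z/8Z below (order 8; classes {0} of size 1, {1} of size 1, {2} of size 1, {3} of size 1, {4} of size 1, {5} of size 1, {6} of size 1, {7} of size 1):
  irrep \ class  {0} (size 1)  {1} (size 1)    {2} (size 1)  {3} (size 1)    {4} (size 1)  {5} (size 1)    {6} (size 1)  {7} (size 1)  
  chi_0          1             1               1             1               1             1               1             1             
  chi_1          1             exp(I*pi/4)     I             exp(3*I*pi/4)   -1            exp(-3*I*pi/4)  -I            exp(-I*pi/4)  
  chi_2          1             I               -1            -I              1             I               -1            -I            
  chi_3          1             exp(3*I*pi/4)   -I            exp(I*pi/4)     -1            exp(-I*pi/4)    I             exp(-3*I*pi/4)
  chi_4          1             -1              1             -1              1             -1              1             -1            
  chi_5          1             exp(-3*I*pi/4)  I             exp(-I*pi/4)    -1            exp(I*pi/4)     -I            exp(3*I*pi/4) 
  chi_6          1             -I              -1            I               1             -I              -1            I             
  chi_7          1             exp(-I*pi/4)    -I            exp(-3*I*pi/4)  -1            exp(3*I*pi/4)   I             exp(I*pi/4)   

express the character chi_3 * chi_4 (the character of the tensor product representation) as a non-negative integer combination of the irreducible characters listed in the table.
chi_3 tensor chi_4 = chi_7 (all other irreducibles have multiplicity 0).

Derivation: The character of a tensor product is the pointwise product (chi_3 * chi_4)(C) = chi_3(C) * chi_4(C):
  {0}: (1)*(1), {1}: (exp(3*I*pi/4))*(-1), {2}: (-I)*(1), {3}: (exp(I*pi/4))*(-1), {4}: (-1)*(1), {5}: (exp(-I*pi/4))*(-1), {6}: (I)*(1), {7}: (exp(-3*I*pi/4))*(-1)
so (chi_3 * chi_4) takes values
  {0} -> 1, {1} -> -exp(3*I*pi/4), {2} -> -I, {3} -> -exp(I*pi/4), {4} -> -1, {5} -> -exp(-I*pi/4), {6} -> I, {7} -> -exp(-3*I*pi/4).
Now take the inner product of this character with each irreducible chi from the table, <chi_3*chi_4, chi> = (1/8) sum_C |C| (chi_3*chi_4)(C) conj(chi(C)):
  <chi_3*chi_4, chi_0> = (1/8)[1*(1)*conj(1) + 1*(-exp(3*I*pi/4))*conj(1) + 1*(-I)*conj(1) + 1*(-exp(I*pi/4))*conj(1) + 1*(-1)*conj(1) + 1*(-exp(-I*pi/4))*conj(1) + 1*(I)*conj(1) + 1*(-exp(-3*I*pi/4))*conj(1)]
      = (1/8)[(1) + (-exp(3*I*pi/4)) + (-I) + (-exp(I*pi/4)) + (-1) + (-exp(-I*pi/4)) + (I) + (-exp(-3*I*pi/4))] = 0/8 = 0
  <chi_3*chi_4, chi_1> = (1/8)[1*(1)*conj(1) + 1*(-exp(3*I*pi/4))*conj(exp(I*pi/4)) + 1*(-I)*conj(I) + 1*(-exp(I*pi/4))*conj(exp(3*I*pi/4)) + 1*(-1)*conj(-1) + 1*(-exp(-I*pi/4))*conj(exp(-3*I*pi/4)) + 1*(I)*conj(-I) + 1*(-exp(-3*I*pi/4))*conj(exp(-I*pi/4))]
      = (1/8)[(1) + (-I) + (-1) + (I) + (1) + (-I) + (-1) + (I)] = 0/8 = 0
  <chi_3*chi_4, chi_2> = (1/8)[1*(1)*conj(1) + 1*(-exp(3*I*pi/4))*conj(I) + 1*(-I)*conj(-1) + 1*(-exp(I*pi/4))*conj(-I) + 1*(-1)*conj(1) + 1*(-exp(-I*pi/4))*conj(I) + 1*(I)*conj(-1) + 1*(-exp(-3*I*pi/4))*conj(-I)]
      = (1/8)[(1) + (exp(-3*I*pi/4)) + (I) + (-exp(3*I*pi/4)) + (-1) + (exp(I*pi/4)) + (-I) + (-exp(-I*pi/4))] = 0/8 = 0
  <chi_3*chi_4, chi_3> = (1/8)[1*(1)*conj(1) + 1*(-exp(3*I*pi/4))*conj(exp(3*I*pi/4)) + 1*(-I)*conj(-I) + 1*(-exp(I*pi/4))*conj(exp(I*pi/4)) + 1*(-1)*conj(-1) + 1*(-exp(-I*pi/4))*conj(exp(-I*pi/4)) + 1*(I)*conj(I) + 1*(-exp(-3*I*pi/4))*conj(exp(-3*I*pi/4))]
      = (1/8)[(1) + (-1) + (1) + (-1) + (1) + (-1) + (1) + (-1)] = 0/8 = 0
  <chi_3*chi_4, chi_4> = (1/8)[1*(1)*conj(1) + 1*(-exp(3*I*pi/4))*conj(-1) + 1*(-I)*conj(1) + 1*(-exp(I*pi/4))*conj(-1) + 1*(-1)*conj(1) + 1*(-exp(-I*pi/4))*conj(-1) + 1*(I)*conj(1) + 1*(-exp(-3*I*pi/4))*conj(-1)]
      = (1/8)[(1) + (exp(3*I*pi/4)) + (-I) + (exp(I*pi/4)) + (-1) + (exp(-I*pi/4)) + (I) + (exp(-3*I*pi/4))] = 0/8 = 0
  <chi_3*chi_4, chi_5> = (1/8)[1*(1)*conj(1) + 1*(-exp(3*I*pi/4))*conj(exp(-3*I*pi/4)) + 1*(-I)*conj(I) + 1*(-exp(I*pi/4))*conj(exp(-I*pi/4)) + 1*(-1)*conj(-1) + 1*(-exp(-I*pi/4))*conj(exp(I*pi/4)) + 1*(I)*conj(-I) + 1*(-exp(-3*I*pi/4))*conj(exp(3*I*pi/4))]
      = (1/8)[(1) + (I) + (-1) + (-I) + (1) + (I) + (-1) + (-I)] = 0/8 = 0
  <chi_3*chi_4, chi_6> = (1/8)[1*(1)*conj(1) + 1*(-exp(3*I*pi/4))*conj(-I) + 1*(-I)*conj(-1) + 1*(-exp(I*pi/4))*conj(I) + 1*(-1)*conj(1) + 1*(-exp(-I*pi/4))*conj(-I) + 1*(I)*conj(-1) + 1*(-exp(-3*I*pi/4))*conj(I)]
      = (1/8)[(1) + (-exp(-3*I*pi/4)) + (I) + (exp(3*I*pi/4)) + (-1) + (-exp(I*pi/4)) + (-I) + (exp(-I*pi/4))] = 0/8 = 0
  <chi_3*chi_4, chi_7> = (1/8)[1*(1)*conj(1) + 1*(-exp(3*I*pi/4))*conj(exp(-I*pi/4)) + 1*(-I)*conj(-I) + 1*(-exp(I*pi/4))*conj(exp(-3*I*pi/4)) + 1*(-1)*conj(-1) + 1*(-exp(-I*pi/4))*conj(exp(3*I*pi/4)) + 1*(I)*conj(I) + 1*(-exp(-3*I*pi/4))*conj(exp(I*pi/4))]
      = (1/8)[(1) + (1) + (1) + (1) + (1) + (1) + (1) + (1)] = 8/8 = 1
(Exp terms are combined using exp(i*s)*conj(exp(i*t)) = exp(i*(s-t)), and sums of them are collapsed using the identity that for every m > 1 the m distinct m-th roots of unity sum to 0, e.g. 1 + exp(2*I*pi/3) + exp(-2*I*pi/3) = 0.)
Hence the multiplicities are chi_7: 1. Dimension check: dim(chi_3)*dim(chi_4) = 1*1 = 1 and sum (mult * dim) = 1*1 = 1.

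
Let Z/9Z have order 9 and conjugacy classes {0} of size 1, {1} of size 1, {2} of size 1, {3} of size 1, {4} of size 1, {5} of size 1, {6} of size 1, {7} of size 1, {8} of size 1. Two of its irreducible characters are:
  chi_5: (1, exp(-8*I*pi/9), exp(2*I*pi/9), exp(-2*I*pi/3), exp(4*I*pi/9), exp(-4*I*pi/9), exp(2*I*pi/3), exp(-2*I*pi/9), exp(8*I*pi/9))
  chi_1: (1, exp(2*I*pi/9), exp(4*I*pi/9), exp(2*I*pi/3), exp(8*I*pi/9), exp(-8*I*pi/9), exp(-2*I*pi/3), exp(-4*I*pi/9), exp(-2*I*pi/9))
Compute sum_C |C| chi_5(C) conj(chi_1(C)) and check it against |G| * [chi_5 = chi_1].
Sum = 0; so <chi_5, chi_1> = 0 (distinct irreducibles are orthogonal).

Justification: Compute term by term over conjugacy classes (|C| * chi_5(C) * conj(chi_1(C))):
  1*(1)*conj(1) + 1*(exp(-8*I*pi/9))*conj(exp(2*I*pi/9)) + 1*(exp(2*I*pi/9))*conj(exp(4*I*pi/9)) + 1*(exp(-2*I*pi/3))*conj(exp(2*I*pi/3)) + 1*(exp(4*I*pi/9))*conj(exp(8*I*pi/9)) + 1*(exp(-4*I*pi/9))*conj(exp(-8*I*pi/9)) + 1*(exp(2*I*pi/3))*conj(exp(-2*I*pi/3)) + 1*(exp(-2*I*pi/9))*conj(exp(-4*I*pi/9)) + 1*(exp(8*I*pi/9))*conj(exp(-2*I*pi/9))
  = (1) + (exp(8*I*pi/9)) + (exp(-2*I*pi/9)) + (exp(2*I*pi/3)) + (exp(-4*I*pi/9)) + (exp(4*I*pi/9)) + (exp(-2*I*pi/3)) + (exp(2*I*pi/9)) + (exp(-8*I*pi/9))
  = 0.
(Exp terms are combined using exp(i*s)*conj(exp(i*t)) = exp(i*(s-t)), and sums of them are collapsed using the identity that for every m > 1 the m distinct m-th roots of unity sum to 0, e.g. 1 + exp(2*I*pi/3) + exp(-2*I*pi/3) = 0.)
Dividing by |G| = 9 gives 0/9 = 0, matching the row-orthogonality relation <chi_5, chi_1> = [chi_5 = chi_1].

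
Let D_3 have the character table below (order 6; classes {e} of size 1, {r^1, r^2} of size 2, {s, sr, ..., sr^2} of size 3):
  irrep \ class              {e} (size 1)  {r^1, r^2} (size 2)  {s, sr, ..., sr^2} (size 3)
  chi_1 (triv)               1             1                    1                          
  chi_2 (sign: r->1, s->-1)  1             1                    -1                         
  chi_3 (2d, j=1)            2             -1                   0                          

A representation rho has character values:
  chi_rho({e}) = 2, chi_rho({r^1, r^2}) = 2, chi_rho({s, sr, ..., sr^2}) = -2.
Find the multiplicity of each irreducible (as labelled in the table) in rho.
Multiplicities: chi_1: 0, chi_2: 2, chi_3: 0.

Details: Use <chi_rho, chi> = (1/|G|) sum_C |C| * chi_rho(C) * conj(chi(C)) with |G| = 6 for each irreducible chi in the table:
  <chi_rho, chi_1> = (1/6)[1*(2)*conj(1) + 2*(2)*conj(1) + 3*(-2)*conj(1)]
      = (1/6)[(2) + (4) + (-6)] = 0/6 = 0
  <chi_rho, chi_2> = (1/6)[1*(2)*conj(1) + 2*(2)*conj(1) + 3*(-2)*conj(-1)]
      = (1/6)[(2) + (4) + (6)] = 12/6 = 2
  <chi_rho, chi_3> = (1/6)[1*(2)*conj(2) + 2*(2)*conj(-1) + 3*(-2)*conj(0)]
      = (1/6)[(4) + (-4) + (0)] = 0/6 = 0
Dimension check: dim(rho) = sum (mult * dim) = 0*1 + 2*1 + 0*2 = 2 = chi_rho(e) = 2.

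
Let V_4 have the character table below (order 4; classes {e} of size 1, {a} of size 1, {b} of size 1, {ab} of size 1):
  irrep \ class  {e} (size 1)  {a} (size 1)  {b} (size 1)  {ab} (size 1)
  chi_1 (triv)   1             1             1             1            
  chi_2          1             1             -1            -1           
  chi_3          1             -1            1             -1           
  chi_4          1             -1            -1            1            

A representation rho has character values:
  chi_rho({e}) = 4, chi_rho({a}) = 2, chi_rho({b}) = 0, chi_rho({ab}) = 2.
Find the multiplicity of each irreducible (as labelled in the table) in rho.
Multiplicities: chi_1: 2, chi_2: 1, chi_3: 0, chi_4: 1.

Working: Use <chi_rho, chi> = (1/|G|) sum_C |C| * chi_rho(C) * conj(chi(C)) with |G| = 4 for each irreducible chi in the table:
  <chi_rho, chi_1> = (1/4)[1*(4)*conj(1) + 1*(2)*conj(1) + 1*(0)*conj(1) + 1*(2)*conj(1)]
      = (1/4)[(4) + (2) + (0) + (2)] = 8/4 = 2
  <chi_rho, chi_2> = (1/4)[1*(4)*conj(1) + 1*(2)*conj(1) + 1*(0)*conj(-1) + 1*(2)*conj(-1)]
      = (1/4)[(4) + (2) + (0) + (-2)] = 4/4 = 1
  <chi_rho, chi_3> = (1/4)[1*(4)*conj(1) + 1*(2)*conj(-1) + 1*(0)*conj(1) + 1*(2)*conj(-1)]
      = (1/4)[(4) + (-2) + (0) + (-2)] = 0/4 = 0
  <chi_rho, chi_4> = (1/4)[1*(4)*conj(1) + 1*(2)*conj(-1) + 1*(0)*conj(-1) + 1*(2)*conj(1)]
      = (1/4)[(4) + (-2) + (0) + (2)] = 4/4 = 1
Dimension check: dim(rho) = sum (mult * dim) = 2*1 + 1*1 + 0*1 + 1*1 = 4 = chi_rho(e) = 4.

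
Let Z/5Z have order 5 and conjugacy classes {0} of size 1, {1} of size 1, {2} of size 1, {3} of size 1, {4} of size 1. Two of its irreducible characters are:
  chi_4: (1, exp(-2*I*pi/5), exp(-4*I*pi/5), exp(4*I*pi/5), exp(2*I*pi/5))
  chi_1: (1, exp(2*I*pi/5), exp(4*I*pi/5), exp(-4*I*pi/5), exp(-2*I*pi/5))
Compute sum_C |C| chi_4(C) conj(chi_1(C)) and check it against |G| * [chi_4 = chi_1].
Sum = 0; so <chi_4, chi_1> = 0 (distinct irreducibles are orthogonal).

Working: Compute term by term over conjugacy classes (|C| * chi_4(C) * conj(chi_1(C))):
  1*(1)*conj(1) + 1*(exp(-2*I*pi/5))*conj(exp(2*I*pi/5)) + 1*(exp(-4*I*pi/5))*conj(exp(4*I*pi/5)) + 1*(exp(4*I*pi/5))*conj(exp(-4*I*pi/5)) + 1*(exp(2*I*pi/5))*conj(exp(-2*I*pi/5))
  = (1) + (exp(-4*I*pi/5)) + (exp(2*I*pi/5)) + (exp(-2*I*pi/5)) + (exp(4*I*pi/5))
  = 0.
(Exp terms are combined using exp(i*s)*conj(exp(i*t)) = exp(i*(s-t)), and sums of them are collapsed using the identity that for every m > 1 the m distinct m-th roots of unity sum to 0, e.g. 1 + exp(2*I*pi/3) + exp(-2*I*pi/3) = 0.)
Dividing by |G| = 5 gives 0/5 = 0, matching the row-orthogonality relation <chi_4, chi_1> = [chi_4 = chi_1].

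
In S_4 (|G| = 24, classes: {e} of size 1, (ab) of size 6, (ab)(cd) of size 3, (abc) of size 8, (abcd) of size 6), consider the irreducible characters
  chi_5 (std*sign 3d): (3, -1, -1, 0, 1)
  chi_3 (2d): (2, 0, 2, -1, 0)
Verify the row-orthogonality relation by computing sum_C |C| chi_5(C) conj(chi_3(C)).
Sum = 0; so <chi_5, chi_3> = 0 (distinct irreducibles are orthogonal).

Working: Compute term by term over conjugacy classes (|C| * chi_5(C) * conj(chi_3(C))):
  1*(3)*conj(2) + 6*(-1)*conj(0) + 3*(-1)*conj(2) + 8*(0)*conj(-1) + 6*(1)*conj(0)
  = (6) + (0) + (-6) + (0) + (0)
  = 0.
Dividing by |G| = 24 gives 0/24 = 0, matching the row-orthogonality relation <chi_5, chi_3> = [chi_5 = chi_3].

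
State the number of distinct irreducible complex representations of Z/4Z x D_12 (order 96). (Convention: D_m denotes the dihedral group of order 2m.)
36

Proof sketch: The number of irreducible complex representations of a finite group equals its number of conjugacy classes. For a direct product, #classes(G x H) = #classes(G) * #classes(H). Z/4Z has 4 classes (abelian), D_12 has 9 classes, so 4 * 9 = 36, so Z/4Z x D_12 (order 96) has exactly 36 irreducible complex representations.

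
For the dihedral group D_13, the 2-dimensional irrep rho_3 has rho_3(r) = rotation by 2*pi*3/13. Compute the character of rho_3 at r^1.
chi_{rho_3}(r^1) = 2*cos(2*pi*3*1/13) = 2*cos(6*pi/13)

Details: rho_3(r^1) is rotation by angle 2*pi*3*1/13, whose trace is 2*cos(2*pi*3*1/13) = 2*cos(6*pi/13).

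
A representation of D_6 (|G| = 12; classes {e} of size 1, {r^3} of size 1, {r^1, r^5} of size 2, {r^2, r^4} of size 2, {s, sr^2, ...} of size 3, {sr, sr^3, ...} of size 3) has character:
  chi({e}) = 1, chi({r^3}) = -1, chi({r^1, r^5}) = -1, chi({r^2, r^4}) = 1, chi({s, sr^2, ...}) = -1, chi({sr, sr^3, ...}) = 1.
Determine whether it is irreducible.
Irreducible: <chi, chi> = 1.

Why: <chi, chi> = (1/|G|) sum_C |C| * |chi(C)|^2 = (1/12)[1*|1|^2 + 1*|-1|^2 + 2*|-1|^2 + 2*|1|^2 + 3*|-1|^2 + 3*|1|^2]
  = (1/12)[(1) + (1) + (2) + (2) + (3) + (3)] = 12/12 = 1.
A character is irreducible iff <chi, chi> = 1, so this representation is irreducible.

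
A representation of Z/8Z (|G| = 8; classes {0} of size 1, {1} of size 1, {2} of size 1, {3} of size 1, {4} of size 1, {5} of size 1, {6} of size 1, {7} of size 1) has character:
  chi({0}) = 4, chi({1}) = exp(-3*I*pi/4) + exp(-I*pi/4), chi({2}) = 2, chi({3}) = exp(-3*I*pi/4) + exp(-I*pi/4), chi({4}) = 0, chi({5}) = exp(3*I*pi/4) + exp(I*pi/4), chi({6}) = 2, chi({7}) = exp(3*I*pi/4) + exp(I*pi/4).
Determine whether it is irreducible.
Not irreducible (reducible): <chi, chi> = 4 > 1.

Why: <chi, chi> = (1/|G|) sum_C |C| * |chi(C)|^2 = (1/8)[1*|4|^2 + 1*|exp(-3*I*pi/4) + exp(-I*pi/4)|^2 + 1*|2|^2 + 1*|exp(-3*I*pi/4) + exp(-I*pi/4)|^2 + 1*|0|^2 + 1*|exp(3*I*pi/4) + exp(I*pi/4)|^2 + 1*|2|^2 + 1*|exp(3*I*pi/4) + exp(I*pi/4)|^2]
  = (1/8)[(16) + (2) + (4) + (2) + (0) + (2) + (4) + (2)] = 32/8 = 4.
(Exp terms are combined using exp(i*s)*conj(exp(i*t)) = exp(i*(s-t)), and sums of them are collapsed using the identity that for every m > 1 the m distinct m-th roots of unity sum to 0, e.g. 1 + exp(2*I*pi/3) + exp(-2*I*pi/3) = 0.)
A character is irreducible iff <chi, chi> = 1, so this representation is reducible.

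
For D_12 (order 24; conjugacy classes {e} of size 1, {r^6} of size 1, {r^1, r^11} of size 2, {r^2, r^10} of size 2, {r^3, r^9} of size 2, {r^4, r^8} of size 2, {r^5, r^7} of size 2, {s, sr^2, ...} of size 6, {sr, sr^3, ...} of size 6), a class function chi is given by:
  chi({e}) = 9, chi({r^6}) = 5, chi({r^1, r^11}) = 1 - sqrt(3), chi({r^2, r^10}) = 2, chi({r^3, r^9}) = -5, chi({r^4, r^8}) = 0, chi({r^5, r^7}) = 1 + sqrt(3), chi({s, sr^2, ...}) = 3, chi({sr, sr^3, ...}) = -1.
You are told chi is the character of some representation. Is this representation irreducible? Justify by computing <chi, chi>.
Not irreducible (reducible): <chi, chi> = 10 > 1.

Details: <chi, chi> = (1/|G|) sum_C |C| * |chi(C)|^2 = (1/24)[1*|9|^2 + 1*|5|^2 + 2*|1 - sqrt(3)|^2 + 2*|2|^2 + 2*|-5|^2 + 2*|0|^2 + 2*|1 + sqrt(3)|^2 + 6*|3|^2 + 6*|-1|^2]
  = (1/24)[(81) + (25) + (8 - 4*sqrt(3)) + (8) + (50) + (0) + (4*sqrt(3) + 8) + (54) + (6)] = 240/24 = 10.
A character is irreducible iff <chi, chi> = 1, so this representation is reducible.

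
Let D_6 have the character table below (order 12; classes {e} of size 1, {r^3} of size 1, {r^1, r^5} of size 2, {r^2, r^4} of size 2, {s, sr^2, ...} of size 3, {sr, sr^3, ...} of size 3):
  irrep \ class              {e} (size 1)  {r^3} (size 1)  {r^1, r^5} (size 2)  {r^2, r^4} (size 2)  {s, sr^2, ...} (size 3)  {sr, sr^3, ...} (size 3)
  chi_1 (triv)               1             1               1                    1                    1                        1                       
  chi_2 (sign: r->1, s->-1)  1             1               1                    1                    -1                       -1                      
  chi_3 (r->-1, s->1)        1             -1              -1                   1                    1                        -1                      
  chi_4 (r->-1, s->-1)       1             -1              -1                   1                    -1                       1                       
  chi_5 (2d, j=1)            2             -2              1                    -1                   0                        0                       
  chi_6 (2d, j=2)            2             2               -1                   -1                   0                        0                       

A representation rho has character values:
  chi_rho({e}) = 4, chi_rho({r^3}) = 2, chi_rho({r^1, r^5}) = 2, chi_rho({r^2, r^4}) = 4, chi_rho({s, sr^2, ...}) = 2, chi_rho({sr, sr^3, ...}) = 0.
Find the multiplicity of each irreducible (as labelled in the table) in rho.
Multiplicities: chi_1: 2, chi_2: 1, chi_3: 1, chi_4: 0, chi_5: 0, chi_6: 0.

Why: Use <chi_rho, chi> = (1/|G|) sum_C |C| * chi_rho(C) * conj(chi(C)) with |G| = 12 for each irreducible chi in the table:
  <chi_rho, chi_1> = (1/12)[1*(4)*conj(1) + 1*(2)*conj(1) + 2*(2)*conj(1) + 2*(4)*conj(1) + 3*(2)*conj(1) + 3*(0)*conj(1)]
      = (1/12)[(4) + (2) + (4) + (8) + (6) + (0)] = 24/12 = 2
  <chi_rho, chi_2> = (1/12)[1*(4)*conj(1) + 1*(2)*conj(1) + 2*(2)*conj(1) + 2*(4)*conj(1) + 3*(2)*conj(-1) + 3*(0)*conj(-1)]
      = (1/12)[(4) + (2) + (4) + (8) + (-6) + (0)] = 12/12 = 1
  <chi_rho, chi_3> = (1/12)[1*(4)*conj(1) + 1*(2)*conj(-1) + 2*(2)*conj(-1) + 2*(4)*conj(1) + 3*(2)*conj(1) + 3*(0)*conj(-1)]
      = (1/12)[(4) + (-2) + (-4) + (8) + (6) + (0)] = 12/12 = 1
  <chi_rho, chi_4> = (1/12)[1*(4)*conj(1) + 1*(2)*conj(-1) + 2*(2)*conj(-1) + 2*(4)*conj(1) + 3*(2)*conj(-1) + 3*(0)*conj(1)]
      = (1/12)[(4) + (-2) + (-4) + (8) + (-6) + (0)] = 0/12 = 0
  <chi_rho, chi_5> = (1/12)[1*(4)*conj(2) + 1*(2)*conj(-2) + 2*(2)*conj(1) + 2*(4)*conj(-1) + 3*(2)*conj(0) + 3*(0)*conj(0)]
      = (1/12)[(8) + (-4) + (4) + (-8) + (0) + (0)] = 0/12 = 0
  <chi_rho, chi_6> = (1/12)[1*(4)*conj(2) + 1*(2)*conj(2) + 2*(2)*conj(-1) + 2*(4)*conj(-1) + 3*(2)*conj(0) + 3*(0)*conj(0)]
      = (1/12)[(8) + (4) + (-4) + (-8) + (0) + (0)] = 0/12 = 0
Dimension check: dim(rho) = sum (mult * dim) = 2*1 + 1*1 + 1*1 + 0*1 + 0*2 + 0*2 = 4 = chi_rho(e) = 4.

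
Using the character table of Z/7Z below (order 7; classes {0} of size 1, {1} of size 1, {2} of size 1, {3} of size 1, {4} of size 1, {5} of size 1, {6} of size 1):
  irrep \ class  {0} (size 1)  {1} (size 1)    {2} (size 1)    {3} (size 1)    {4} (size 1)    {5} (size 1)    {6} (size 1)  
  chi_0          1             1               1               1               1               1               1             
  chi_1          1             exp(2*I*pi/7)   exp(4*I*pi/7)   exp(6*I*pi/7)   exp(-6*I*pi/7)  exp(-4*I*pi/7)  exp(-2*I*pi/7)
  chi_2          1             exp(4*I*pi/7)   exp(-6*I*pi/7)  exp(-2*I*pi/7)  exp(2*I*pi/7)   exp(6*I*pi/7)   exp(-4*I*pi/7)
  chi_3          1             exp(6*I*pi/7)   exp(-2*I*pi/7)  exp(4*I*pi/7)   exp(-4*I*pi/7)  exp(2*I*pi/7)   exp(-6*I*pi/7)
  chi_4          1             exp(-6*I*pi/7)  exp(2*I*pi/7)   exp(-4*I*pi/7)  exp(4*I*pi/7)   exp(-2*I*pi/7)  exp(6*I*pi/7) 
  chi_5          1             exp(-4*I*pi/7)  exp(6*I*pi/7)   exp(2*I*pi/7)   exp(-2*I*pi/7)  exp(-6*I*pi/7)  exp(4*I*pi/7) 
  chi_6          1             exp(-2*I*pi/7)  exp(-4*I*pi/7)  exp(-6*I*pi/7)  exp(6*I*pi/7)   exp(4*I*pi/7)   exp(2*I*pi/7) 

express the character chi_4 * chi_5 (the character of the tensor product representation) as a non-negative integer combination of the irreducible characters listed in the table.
chi_4 tensor chi_5 = chi_2 (all other irreducibles have multiplicity 0).

Working: The character of a tensor product is the pointwise product (chi_4 * chi_5)(C) = chi_4(C) * chi_5(C):
  {0}: (1)*(1), {1}: (exp(-6*I*pi/7))*(exp(-4*I*pi/7)), {2}: (exp(2*I*pi/7))*(exp(6*I*pi/7)), {3}: (exp(-4*I*pi/7))*(exp(2*I*pi/7)), {4}: (exp(4*I*pi/7))*(exp(-2*I*pi/7)), {5}: (exp(-2*I*pi/7))*(exp(-6*I*pi/7)), {6}: (exp(6*I*pi/7))*(exp(4*I*pi/7))
so (chi_4 * chi_5) takes values
  {0} -> 1, {1} -> exp(4*I*pi/7), {2} -> exp(-6*I*pi/7), {3} -> exp(-2*I*pi/7), {4} -> exp(2*I*pi/7), {5} -> exp(6*I*pi/7), {6} -> exp(-4*I*pi/7).
Now take the inner product of this character with each irreducible chi from the table, <chi_4*chi_5, chi> = (1/7) sum_C |C| (chi_4*chi_5)(C) conj(chi(C)):
  <chi_4*chi_5, chi_0> = (1/7)[1*(1)*conj(1) + 1*(exp(4*I*pi/7))*conj(1) + 1*(exp(-6*I*pi/7))*conj(1) + 1*(exp(-2*I*pi/7))*conj(1) + 1*(exp(2*I*pi/7))*conj(1) + 1*(exp(6*I*pi/7))*conj(1) + 1*(exp(-4*I*pi/7))*conj(1)]
      = (1/7)[(1) + (exp(4*I*pi/7)) + (exp(-6*I*pi/7)) + (exp(-2*I*pi/7)) + (exp(2*I*pi/7)) + (exp(6*I*pi/7)) + (exp(-4*I*pi/7))] = 0/7 = 0
  <chi_4*chi_5, chi_1> = (1/7)[1*(1)*conj(1) + 1*(exp(4*I*pi/7))*conj(exp(2*I*pi/7)) + 1*(exp(-6*I*pi/7))*conj(exp(4*I*pi/7)) + 1*(exp(-2*I*pi/7))*conj(exp(6*I*pi/7)) + 1*(exp(2*I*pi/7))*conj(exp(-6*I*pi/7)) + 1*(exp(6*I*pi/7))*conj(exp(-4*I*pi/7)) + 1*(exp(-4*I*pi/7))*conj(exp(-2*I*pi/7))]
      = (1/7)[(1) + (exp(2*I*pi/7)) + (exp(4*I*pi/7)) + (exp(6*I*pi/7)) + (exp(-6*I*pi/7)) + (exp(-4*I*pi/7)) + (exp(-2*I*pi/7))] = 0/7 = 0
  <chi_4*chi_5, chi_2> = (1/7)[1*(1)*conj(1) + 1*(exp(4*I*pi/7))*conj(exp(4*I*pi/7)) + 1*(exp(-6*I*pi/7))*conj(exp(-6*I*pi/7)) + 1*(exp(-2*I*pi/7))*conj(exp(-2*I*pi/7)) + 1*(exp(2*I*pi/7))*conj(exp(2*I*pi/7)) + 1*(exp(6*I*pi/7))*conj(exp(6*I*pi/7)) + 1*(exp(-4*I*pi/7))*conj(exp(-4*I*pi/7))]
      = (1/7)[(1) + (1) + (1) + (1) + (1) + (1) + (1)] = 7/7 = 1
  <chi_4*chi_5, chi_3> = (1/7)[1*(1)*conj(1) + 1*(exp(4*I*pi/7))*conj(exp(6*I*pi/7)) + 1*(exp(-6*I*pi/7))*conj(exp(-2*I*pi/7)) + 1*(exp(-2*I*pi/7))*conj(exp(4*I*pi/7)) + 1*(exp(2*I*pi/7))*conj(exp(-4*I*pi/7)) + 1*(exp(6*I*pi/7))*conj(exp(2*I*pi/7)) + 1*(exp(-4*I*pi/7))*conj(exp(-6*I*pi/7))]
      = (1/7)[(1) + (exp(-2*I*pi/7)) + (exp(-4*I*pi/7)) + (exp(-6*I*pi/7)) + (exp(6*I*pi/7)) + (exp(4*I*pi/7)) + (exp(2*I*pi/7))] = 0/7 = 0
  <chi_4*chi_5, chi_4> = (1/7)[1*(1)*conj(1) + 1*(exp(4*I*pi/7))*conj(exp(-6*I*pi/7)) + 1*(exp(-6*I*pi/7))*conj(exp(2*I*pi/7)) + 1*(exp(-2*I*pi/7))*conj(exp(-4*I*pi/7)) + 1*(exp(2*I*pi/7))*conj(exp(4*I*pi/7)) + 1*(exp(6*I*pi/7))*conj(exp(-2*I*pi/7)) + 1*(exp(-4*I*pi/7))*conj(exp(6*I*pi/7))]
      = (1/7)[(1) + (exp(-4*I*pi/7)) + (exp(6*I*pi/7)) + (exp(2*I*pi/7)) + (exp(-2*I*pi/7)) + (exp(-6*I*pi/7)) + (exp(4*I*pi/7))] = 0/7 = 0
  <chi_4*chi_5, chi_5> = (1/7)[1*(1)*conj(1) + 1*(exp(4*I*pi/7))*conj(exp(-4*I*pi/7)) + 1*(exp(-6*I*pi/7))*conj(exp(6*I*pi/7)) + 1*(exp(-2*I*pi/7))*conj(exp(2*I*pi/7)) + 1*(exp(2*I*pi/7))*conj(exp(-2*I*pi/7)) + 1*(exp(6*I*pi/7))*conj(exp(-6*I*pi/7)) + 1*(exp(-4*I*pi/7))*conj(exp(4*I*pi/7))]
      = (1/7)[(1) + (exp(-6*I*pi/7)) + (exp(2*I*pi/7)) + (exp(-4*I*pi/7)) + (exp(4*I*pi/7)) + (exp(-2*I*pi/7)) + (exp(6*I*pi/7))] = 0/7 = 0
  <chi_4*chi_5, chi_6> = (1/7)[1*(1)*conj(1) + 1*(exp(4*I*pi/7))*conj(exp(-2*I*pi/7)) + 1*(exp(-6*I*pi/7))*conj(exp(-4*I*pi/7)) + 1*(exp(-2*I*pi/7))*conj(exp(-6*I*pi/7)) + 1*(exp(2*I*pi/7))*conj(exp(6*I*pi/7)) + 1*(exp(6*I*pi/7))*conj(exp(4*I*pi/7)) + 1*(exp(-4*I*pi/7))*conj(exp(2*I*pi/7))]
      = (1/7)[(1) + (exp(6*I*pi/7)) + (exp(-2*I*pi/7)) + (exp(4*I*pi/7)) + (exp(-4*I*pi/7)) + (exp(2*I*pi/7)) + (exp(-6*I*pi/7))] = 0/7 = 0
(Exp terms are combined using exp(i*s)*conj(exp(i*t)) = exp(i*(s-t)), and sums of them are collapsed using the identity that for every m > 1 the m distinct m-th roots of unity sum to 0, e.g. 1 + exp(2*I*pi/3) + exp(-2*I*pi/3) = 0.)
Hence the multiplicities are chi_2: 1. Dimension check: dim(chi_4)*dim(chi_5) = 1*1 = 1 and sum (mult * dim) = 1*1 = 1.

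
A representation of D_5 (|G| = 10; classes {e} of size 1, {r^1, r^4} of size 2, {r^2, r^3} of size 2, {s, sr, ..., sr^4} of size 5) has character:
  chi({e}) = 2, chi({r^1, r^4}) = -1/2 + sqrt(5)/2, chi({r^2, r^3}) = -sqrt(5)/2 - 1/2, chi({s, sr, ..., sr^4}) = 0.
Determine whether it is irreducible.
Irreducible: <chi, chi> = 1.

Details: <chi, chi> = (1/|G|) sum_C |C| * |chi(C)|^2 = (1/10)[1*|2|^2 + 2*|-1/2 + sqrt(5)/2|^2 + 2*|-sqrt(5)/2 - 1/2|^2 + 5*|0|^2]
  = (1/10)[(4) + (3 - sqrt(5)) + (sqrt(5) + 3) + (0)] = 10/10 = 1.
A character is irreducible iff <chi, chi> = 1, so this representation is irreducible.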